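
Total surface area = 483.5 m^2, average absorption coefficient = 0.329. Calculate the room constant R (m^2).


Given values:
  S = 483.5 m^2, alpha = 0.329
Formula: R = S * alpha / (1 - alpha)
Numerator: 483.5 * 0.329 = 159.0715
Denominator: 1 - 0.329 = 0.671
R = 159.0715 / 0.671 = 237.07

237.07 m^2


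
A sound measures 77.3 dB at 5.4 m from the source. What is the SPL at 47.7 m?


Given values:
  SPL1 = 77.3 dB, r1 = 5.4 m, r2 = 47.7 m
Formula: SPL2 = SPL1 - 20 * log10(r2 / r1)
Compute ratio: r2 / r1 = 47.7 / 5.4 = 8.8333
Compute log10: log10(8.8333) = 0.946123
Compute drop: 20 * 0.946123 = 18.9225
SPL2 = 77.3 - 18.9225 = 58.38

58.38 dB


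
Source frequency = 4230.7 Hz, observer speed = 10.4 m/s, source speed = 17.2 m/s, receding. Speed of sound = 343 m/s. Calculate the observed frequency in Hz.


Given values:
  f_s = 4230.7 Hz, v_o = 10.4 m/s, v_s = 17.2 m/s
  Direction: receding
Formula: f_o = f_s * (c - v_o) / (c + v_s)
Numerator: c - v_o = 343 - 10.4 = 332.6
Denominator: c + v_s = 343 + 17.2 = 360.2
f_o = 4230.7 * 332.6 / 360.2 = 3906.53

3906.53 Hz


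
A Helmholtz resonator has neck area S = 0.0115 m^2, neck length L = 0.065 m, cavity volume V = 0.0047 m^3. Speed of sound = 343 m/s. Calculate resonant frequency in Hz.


Given values:
  S = 0.0115 m^2, L = 0.065 m, V = 0.0047 m^3, c = 343 m/s
Formula: f = (c / (2*pi)) * sqrt(S / (V * L))
Compute V * L = 0.0047 * 0.065 = 0.0003055
Compute S / (V * L) = 0.0115 / 0.0003055 = 37.6432
Compute sqrt(37.6432) = 6.135405
Compute c / (2*pi) = 343 / 6.283185 = 54.590148
f = 54.590148 * 6.135405 = 334.93

334.93 Hz


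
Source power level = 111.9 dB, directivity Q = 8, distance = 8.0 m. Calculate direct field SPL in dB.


Given values:
  Lw = 111.9 dB, Q = 8, r = 8.0 m
Formula: SPL = Lw + 10 * log10(Q / (4 * pi * r^2))
Compute 4 * pi * r^2 = 4 * pi * 8.0^2 = 804.2477
Compute Q / denom = 8 / 804.2477 = 0.00994718
Compute 10 * log10(0.00994718) = -20.023
SPL = 111.9 + (-20.023) = 91.88

91.88 dB


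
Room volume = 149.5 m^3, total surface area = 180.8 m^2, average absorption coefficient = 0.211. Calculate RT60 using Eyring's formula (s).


Given values:
  V = 149.5 m^3, S = 180.8 m^2, alpha = 0.211
Formula: RT60 = 0.161 * V / (-S * ln(1 - alpha))
Compute ln(1 - 0.211) = ln(0.789) = -0.236989
Denominator: -180.8 * -0.236989 = 42.8476
Numerator: 0.161 * 149.5 = 24.0695
RT60 = 24.0695 / 42.8476 = 0.562

0.562 s


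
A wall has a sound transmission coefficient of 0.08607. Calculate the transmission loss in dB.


Given values:
  tau = 0.08607
Formula: TL = 10 * log10(1 / tau)
Compute 1 / tau = 1 / 0.08607 = 11.6185
Compute log10(11.6185) = 1.06515
TL = 10 * 1.06515 = 10.65

10.65 dB


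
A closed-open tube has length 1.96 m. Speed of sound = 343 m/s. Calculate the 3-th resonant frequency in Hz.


Given values:
  Tube type: closed-open, L = 1.96 m, c = 343 m/s, n = 3
Formula: f_n = (2n - 1) * c / (4 * L)
Compute 2n - 1 = 2*3 - 1 = 5
Compute 4 * L = 4 * 1.96 = 7.84
f = 5 * 343 / 7.84
f = 218.75

218.75 Hz


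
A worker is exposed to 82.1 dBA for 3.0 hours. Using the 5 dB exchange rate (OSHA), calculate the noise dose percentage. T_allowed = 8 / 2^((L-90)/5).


Given values:
  L = 82.1 dBA, T = 3.0 hours
Formula: T_allowed = 8 / 2^((L - 90) / 5)
Compute exponent: (82.1 - 90) / 5 = -1.58
Compute 2^(-1.58) = 0.334482
T_allowed = 8 / 0.334482 = 23.91758 hours
Dose = (T / T_allowed) * 100
Dose = (3.0 / 23.91758) * 100 = 12.54

12.54 %


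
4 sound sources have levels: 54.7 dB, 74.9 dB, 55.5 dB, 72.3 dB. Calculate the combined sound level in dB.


Formula: L_total = 10 * log10( sum(10^(Li/10)) )
  Source 1: 10^(54.7/10) = 295120.9227
  Source 2: 10^(74.9/10) = 30902954.3251
  Source 3: 10^(55.5/10) = 354813.3892
  Source 4: 10^(72.3/10) = 16982436.5246
Sum of linear values = 48535325.1616
L_total = 10 * log10(48535325.1616) = 76.86

76.86 dB


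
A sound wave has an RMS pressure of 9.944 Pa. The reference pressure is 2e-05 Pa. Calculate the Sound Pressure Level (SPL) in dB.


Given values:
  p = 9.944 Pa
  p_ref = 2e-05 Pa
Formula: SPL = 20 * log10(p / p_ref)
Compute ratio: p / p_ref = 9.944 / 2e-05 = 497200
Compute log10: log10(497200) = 5.696531
Multiply: SPL = 20 * 5.696531 = 113.93

113.93 dB


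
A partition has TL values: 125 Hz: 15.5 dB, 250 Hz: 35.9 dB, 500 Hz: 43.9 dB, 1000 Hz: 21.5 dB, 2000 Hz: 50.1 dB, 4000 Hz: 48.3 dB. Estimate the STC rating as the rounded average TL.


Given TL values at each frequency:
  125 Hz: 15.5 dB
  250 Hz: 35.9 dB
  500 Hz: 43.9 dB
  1000 Hz: 21.5 dB
  2000 Hz: 50.1 dB
  4000 Hz: 48.3 dB
Formula: STC ~ round(average of TL values)
Sum = 15.5 + 35.9 + 43.9 + 21.5 + 50.1 + 48.3 = 215.2
Average = 215.2 / 6 = 35.87
Rounded: 36

36


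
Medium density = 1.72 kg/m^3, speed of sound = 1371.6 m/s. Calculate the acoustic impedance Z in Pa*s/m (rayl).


Given values:
  rho = 1.72 kg/m^3
  c = 1371.6 m/s
Formula: Z = rho * c
Z = 1.72 * 1371.6
Z = 2359.15

2359.15 rayl


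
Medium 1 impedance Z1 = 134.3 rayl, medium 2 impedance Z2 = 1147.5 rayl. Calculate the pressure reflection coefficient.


Given values:
  Z1 = 134.3 rayl, Z2 = 1147.5 rayl
Formula: R = (Z2 - Z1) / (Z2 + Z1)
Numerator: Z2 - Z1 = 1147.5 - 134.3 = 1013.2
Denominator: Z2 + Z1 = 1147.5 + 134.3 = 1281.8
R = 1013.2 / 1281.8 = 0.7905

0.7905


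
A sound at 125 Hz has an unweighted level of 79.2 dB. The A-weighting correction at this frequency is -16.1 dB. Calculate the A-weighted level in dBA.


Given values:
  SPL = 79.2 dB
  A-weighting at 125 Hz = -16.1 dB
Formula: L_A = SPL + A_weight
L_A = 79.2 + (-16.1)
L_A = 63.1

63.1 dBA


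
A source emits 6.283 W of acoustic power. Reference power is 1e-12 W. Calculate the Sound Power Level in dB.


Given values:
  W = 6.283 W
  W_ref = 1e-12 W
Formula: SWL = 10 * log10(W / W_ref)
Compute ratio: W / W_ref = 6283000000000
Compute log10: log10(6283000000000) = 12.798167
Multiply: SWL = 10 * 12.798167 = 127.98

127.98 dB


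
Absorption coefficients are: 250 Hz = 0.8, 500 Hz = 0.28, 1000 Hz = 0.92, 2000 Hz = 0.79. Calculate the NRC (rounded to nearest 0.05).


Given values:
  a_250 = 0.8, a_500 = 0.28
  a_1000 = 0.92, a_2000 = 0.79
Formula: NRC = (a250 + a500 + a1000 + a2000) / 4
Sum = 0.8 + 0.28 + 0.92 + 0.79 = 2.79
NRC = 2.79 / 4 = 0.6975
Rounded to nearest 0.05: 0.7

0.7


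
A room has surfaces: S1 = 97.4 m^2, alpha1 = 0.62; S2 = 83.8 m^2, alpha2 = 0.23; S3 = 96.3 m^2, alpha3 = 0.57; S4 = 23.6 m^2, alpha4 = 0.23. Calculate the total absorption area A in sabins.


Given surfaces:
  Surface 1: 97.4 * 0.62 = 60.388
  Surface 2: 83.8 * 0.23 = 19.274
  Surface 3: 96.3 * 0.57 = 54.891
  Surface 4: 23.6 * 0.23 = 5.428
Formula: A = sum(Si * alpha_i)
A = 60.388 + 19.274 + 54.891 + 5.428
A = 139.98

139.98 sabins


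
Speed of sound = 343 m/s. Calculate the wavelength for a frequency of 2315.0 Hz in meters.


Given values:
  c = 343 m/s, f = 2315.0 Hz
Formula: lambda = c / f
lambda = 343 / 2315.0
lambda = 0.1482

0.1482 m


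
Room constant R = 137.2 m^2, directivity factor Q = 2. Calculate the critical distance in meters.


Given values:
  R = 137.2 m^2, Q = 2
Formula: d_c = 0.141 * sqrt(Q * R)
Compute Q * R = 2 * 137.2 = 274.4
Compute sqrt(274.4) = 16.565
d_c = 0.141 * 16.565 = 2.336

2.336 m


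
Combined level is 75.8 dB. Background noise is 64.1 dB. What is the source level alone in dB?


Given values:
  L_total = 75.8 dB, L_bg = 64.1 dB
Formula: L_source = 10 * log10(10^(L_total/10) - 10^(L_bg/10))
Convert to linear:
  10^(75.8/10) = 38018939.6321
  10^(64.1/10) = 2570395.7828
Difference: 38018939.6321 - 2570395.7828 = 35448543.8493
L_source = 10 * log10(35448543.8493) = 75.5

75.5 dB


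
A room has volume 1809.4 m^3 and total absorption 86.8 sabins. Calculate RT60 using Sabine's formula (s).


Given values:
  V = 1809.4 m^3
  A = 86.8 sabins
Formula: RT60 = 0.161 * V / A
Numerator: 0.161 * 1809.4 = 291.3134
RT60 = 291.3134 / 86.8 = 3.356

3.356 s


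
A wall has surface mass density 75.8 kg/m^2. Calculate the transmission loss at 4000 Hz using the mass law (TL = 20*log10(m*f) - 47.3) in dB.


Given values:
  m = 75.8 kg/m^2, f = 4000 Hz
Formula: TL = 20 * log10(m * f) - 47.3
Compute m * f = 75.8 * 4000 = 303200.0
Compute log10(303200.0) = 5.481729
Compute 20 * 5.481729 = 109.6346
TL = 109.6346 - 47.3 = 62.33

62.33 dB


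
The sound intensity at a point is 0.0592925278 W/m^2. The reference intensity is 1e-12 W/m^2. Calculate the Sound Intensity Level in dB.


Given values:
  I = 0.0592925278 W/m^2
  I_ref = 1e-12 W/m^2
Formula: SIL = 10 * log10(I / I_ref)
Compute ratio: I / I_ref = 59292527800
Compute log10: log10(59292527800) = 10.773
Multiply: SIL = 10 * 10.773 = 107.73

107.73 dB


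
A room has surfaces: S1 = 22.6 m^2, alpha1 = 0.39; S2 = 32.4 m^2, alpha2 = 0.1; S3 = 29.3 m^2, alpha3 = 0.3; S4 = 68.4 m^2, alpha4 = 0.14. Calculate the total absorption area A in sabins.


Given surfaces:
  Surface 1: 22.6 * 0.39 = 8.814
  Surface 2: 32.4 * 0.1 = 3.24
  Surface 3: 29.3 * 0.3 = 8.79
  Surface 4: 68.4 * 0.14 = 9.576
Formula: A = sum(Si * alpha_i)
A = 8.814 + 3.24 + 8.79 + 9.576
A = 30.42

30.42 sabins


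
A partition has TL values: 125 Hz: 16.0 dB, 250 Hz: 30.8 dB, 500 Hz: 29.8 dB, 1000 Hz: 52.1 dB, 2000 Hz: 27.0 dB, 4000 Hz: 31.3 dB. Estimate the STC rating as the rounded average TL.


Given TL values at each frequency:
  125 Hz: 16.0 dB
  250 Hz: 30.8 dB
  500 Hz: 29.8 dB
  1000 Hz: 52.1 dB
  2000 Hz: 27.0 dB
  4000 Hz: 31.3 dB
Formula: STC ~ round(average of TL values)
Sum = 16.0 + 30.8 + 29.8 + 52.1 + 27.0 + 31.3 = 187.0
Average = 187.0 / 6 = 31.17
Rounded: 31

31


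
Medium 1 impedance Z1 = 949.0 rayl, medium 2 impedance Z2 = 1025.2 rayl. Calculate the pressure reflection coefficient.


Given values:
  Z1 = 949.0 rayl, Z2 = 1025.2 rayl
Formula: R = (Z2 - Z1) / (Z2 + Z1)
Numerator: Z2 - Z1 = 1025.2 - 949.0 = 76.2
Denominator: Z2 + Z1 = 1025.2 + 949.0 = 1974.2
R = 76.2 / 1974.2 = 0.0386

0.0386


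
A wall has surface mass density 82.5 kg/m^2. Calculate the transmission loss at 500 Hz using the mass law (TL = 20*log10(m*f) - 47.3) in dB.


Given values:
  m = 82.5 kg/m^2, f = 500 Hz
Formula: TL = 20 * log10(m * f) - 47.3
Compute m * f = 82.5 * 500 = 41250.0
Compute log10(41250.0) = 4.615424
Compute 20 * 4.615424 = 92.3085
TL = 92.3085 - 47.3 = 45.01

45.01 dB


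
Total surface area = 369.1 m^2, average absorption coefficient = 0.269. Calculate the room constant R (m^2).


Given values:
  S = 369.1 m^2, alpha = 0.269
Formula: R = S * alpha / (1 - alpha)
Numerator: 369.1 * 0.269 = 99.2879
Denominator: 1 - 0.269 = 0.731
R = 99.2879 / 0.731 = 135.82

135.82 m^2


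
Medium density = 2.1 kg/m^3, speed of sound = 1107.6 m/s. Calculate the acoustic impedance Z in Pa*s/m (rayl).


Given values:
  rho = 2.1 kg/m^3
  c = 1107.6 m/s
Formula: Z = rho * c
Z = 2.1 * 1107.6
Z = 2325.96

2325.96 rayl


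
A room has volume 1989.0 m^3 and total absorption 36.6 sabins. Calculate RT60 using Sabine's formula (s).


Given values:
  V = 1989.0 m^3
  A = 36.6 sabins
Formula: RT60 = 0.161 * V / A
Numerator: 0.161 * 1989.0 = 320.229
RT60 = 320.229 / 36.6 = 8.749

8.749 s


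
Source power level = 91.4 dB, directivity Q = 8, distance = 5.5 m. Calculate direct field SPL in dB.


Given values:
  Lw = 91.4 dB, Q = 8, r = 5.5 m
Formula: SPL = Lw + 10 * log10(Q / (4 * pi * r^2))
Compute 4 * pi * r^2 = 4 * pi * 5.5^2 = 380.1327
Compute Q / denom = 8 / 380.1327 = 0.02104528
Compute 10 * log10(0.02104528) = -16.7685
SPL = 91.4 + (-16.7685) = 74.63

74.63 dB


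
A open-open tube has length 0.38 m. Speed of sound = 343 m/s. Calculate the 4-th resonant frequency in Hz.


Given values:
  Tube type: open-open, L = 0.38 m, c = 343 m/s, n = 4
Formula: f_n = n * c / (2 * L)
Compute 2 * L = 2 * 0.38 = 0.76
f = 4 * 343 / 0.76
f = 1805.26

1805.26 Hz


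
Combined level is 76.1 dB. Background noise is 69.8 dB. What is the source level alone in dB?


Given values:
  L_total = 76.1 dB, L_bg = 69.8 dB
Formula: L_source = 10 * log10(10^(L_total/10) - 10^(L_bg/10))
Convert to linear:
  10^(76.1/10) = 40738027.7804
  10^(69.8/10) = 9549925.8602
Difference: 40738027.7804 - 9549925.8602 = 31188101.9202
L_source = 10 * log10(31188101.9202) = 74.94

74.94 dB


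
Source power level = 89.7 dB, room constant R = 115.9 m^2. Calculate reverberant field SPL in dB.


Given values:
  Lw = 89.7 dB, R = 115.9 m^2
Formula: SPL = Lw + 10 * log10(4 / R)
Compute 4 / R = 4 / 115.9 = 0.034513
Compute 10 * log10(0.034513) = -14.6202
SPL = 89.7 + (-14.6202) = 75.08

75.08 dB


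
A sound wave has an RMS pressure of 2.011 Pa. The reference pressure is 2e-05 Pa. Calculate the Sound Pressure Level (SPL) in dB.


Given values:
  p = 2.011 Pa
  p_ref = 2e-05 Pa
Formula: SPL = 20 * log10(p / p_ref)
Compute ratio: p / p_ref = 2.011 / 2e-05 = 100550
Compute log10: log10(100550) = 5.002382
Multiply: SPL = 20 * 5.002382 = 100.05

100.05 dB


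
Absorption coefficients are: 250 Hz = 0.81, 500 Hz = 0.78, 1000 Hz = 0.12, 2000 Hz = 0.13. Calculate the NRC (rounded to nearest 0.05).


Given values:
  a_250 = 0.81, a_500 = 0.78
  a_1000 = 0.12, a_2000 = 0.13
Formula: NRC = (a250 + a500 + a1000 + a2000) / 4
Sum = 0.81 + 0.78 + 0.12 + 0.13 = 1.84
NRC = 1.84 / 4 = 0.46
Rounded to nearest 0.05: 0.45

0.45


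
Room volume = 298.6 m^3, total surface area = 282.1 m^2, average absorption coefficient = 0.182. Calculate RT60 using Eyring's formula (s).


Given values:
  V = 298.6 m^3, S = 282.1 m^2, alpha = 0.182
Formula: RT60 = 0.161 * V / (-S * ln(1 - alpha))
Compute ln(1 - 0.182) = ln(0.818) = -0.200893
Denominator: -282.1 * -0.200893 = 56.6719
Numerator: 0.161 * 298.6 = 48.0746
RT60 = 48.0746 / 56.6719 = 0.848

0.848 s


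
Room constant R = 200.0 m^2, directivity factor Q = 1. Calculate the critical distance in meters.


Given values:
  R = 200.0 m^2, Q = 1
Formula: d_c = 0.141 * sqrt(Q * R)
Compute Q * R = 1 * 200.0 = 200.0
Compute sqrt(200.0) = 14.1421
d_c = 0.141 * 14.1421 = 1.994

1.994 m


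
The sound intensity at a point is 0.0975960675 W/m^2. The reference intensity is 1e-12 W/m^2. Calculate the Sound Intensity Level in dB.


Given values:
  I = 0.0975960675 W/m^2
  I_ref = 1e-12 W/m^2
Formula: SIL = 10 * log10(I / I_ref)
Compute ratio: I / I_ref = 97596067500
Compute log10: log10(97596067500) = 10.989432
Multiply: SIL = 10 * 10.989432 = 109.89

109.89 dB


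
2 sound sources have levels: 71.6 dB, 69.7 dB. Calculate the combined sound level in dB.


Formula: L_total = 10 * log10( sum(10^(Li/10)) )
  Source 1: 10^(71.6/10) = 14454397.7075
  Source 2: 10^(69.7/10) = 9332543.008
Sum of linear values = 23786940.7155
L_total = 10 * log10(23786940.7155) = 73.76

73.76 dB


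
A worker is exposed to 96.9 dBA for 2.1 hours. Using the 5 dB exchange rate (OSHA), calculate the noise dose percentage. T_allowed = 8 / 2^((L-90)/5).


Given values:
  L = 96.9 dBA, T = 2.1 hours
Formula: T_allowed = 8 / 2^((L - 90) / 5)
Compute exponent: (96.9 - 90) / 5 = 1.38
Compute 2^(1.38) = 2.602684
T_allowed = 8 / 2.602684 = 3.07375 hours
Dose = (T / T_allowed) * 100
Dose = (2.1 / 3.07375) * 100 = 68.32

68.32 %


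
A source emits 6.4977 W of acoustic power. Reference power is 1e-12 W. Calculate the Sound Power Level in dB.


Given values:
  W = 6.4977 W
  W_ref = 1e-12 W
Formula: SWL = 10 * log10(W / W_ref)
Compute ratio: W / W_ref = 6497700000000
Compute log10: log10(6497700000000) = 12.81276
Multiply: SWL = 10 * 12.81276 = 128.13

128.13 dB


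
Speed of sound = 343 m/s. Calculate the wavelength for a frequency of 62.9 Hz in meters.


Given values:
  c = 343 m/s, f = 62.9 Hz
Formula: lambda = c / f
lambda = 343 / 62.9
lambda = 5.4531

5.4531 m


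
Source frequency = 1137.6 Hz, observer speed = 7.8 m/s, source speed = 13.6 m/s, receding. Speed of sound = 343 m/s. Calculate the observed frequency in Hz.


Given values:
  f_s = 1137.6 Hz, v_o = 7.8 m/s, v_s = 13.6 m/s
  Direction: receding
Formula: f_o = f_s * (c - v_o) / (c + v_s)
Numerator: c - v_o = 343 - 7.8 = 335.2
Denominator: c + v_s = 343 + 13.6 = 356.6
f_o = 1137.6 * 335.2 / 356.6 = 1069.33

1069.33 Hz


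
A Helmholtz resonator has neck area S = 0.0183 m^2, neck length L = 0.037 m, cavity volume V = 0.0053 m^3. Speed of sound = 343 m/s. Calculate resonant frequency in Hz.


Given values:
  S = 0.0183 m^2, L = 0.037 m, V = 0.0053 m^3, c = 343 m/s
Formula: f = (c / (2*pi)) * sqrt(S / (V * L))
Compute V * L = 0.0053 * 0.037 = 0.0001961
Compute S / (V * L) = 0.0183 / 0.0001961 = 93.3197
Compute sqrt(93.3197) = 9.660212
Compute c / (2*pi) = 343 / 6.283185 = 54.590148
f = 54.590148 * 9.660212 = 527.35

527.35 Hz


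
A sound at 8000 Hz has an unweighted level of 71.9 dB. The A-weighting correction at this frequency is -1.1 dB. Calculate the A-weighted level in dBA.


Given values:
  SPL = 71.9 dB
  A-weighting at 8000 Hz = -1.1 dB
Formula: L_A = SPL + A_weight
L_A = 71.9 + (-1.1)
L_A = 70.8

70.8 dBA


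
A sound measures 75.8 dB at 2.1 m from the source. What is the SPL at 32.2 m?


Given values:
  SPL1 = 75.8 dB, r1 = 2.1 m, r2 = 32.2 m
Formula: SPL2 = SPL1 - 20 * log10(r2 / r1)
Compute ratio: r2 / r1 = 32.2 / 2.1 = 15.3333
Compute log10: log10(15.3333) = 1.185636
Compute drop: 20 * 1.185636 = 23.7127
SPL2 = 75.8 - 23.7127 = 52.09

52.09 dB


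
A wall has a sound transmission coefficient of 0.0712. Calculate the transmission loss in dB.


Given values:
  tau = 0.0712
Formula: TL = 10 * log10(1 / tau)
Compute 1 / tau = 1 / 0.0712 = 14.0449
Compute log10(14.0449) = 1.147519
TL = 10 * 1.147519 = 11.48

11.48 dB


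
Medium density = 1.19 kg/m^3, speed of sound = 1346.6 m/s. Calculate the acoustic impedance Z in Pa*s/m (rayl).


Given values:
  rho = 1.19 kg/m^3
  c = 1346.6 m/s
Formula: Z = rho * c
Z = 1.19 * 1346.6
Z = 1602.45

1602.45 rayl


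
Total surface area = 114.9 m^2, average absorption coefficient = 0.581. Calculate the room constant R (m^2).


Given values:
  S = 114.9 m^2, alpha = 0.581
Formula: R = S * alpha / (1 - alpha)
Numerator: 114.9 * 0.581 = 66.7569
Denominator: 1 - 0.581 = 0.419
R = 66.7569 / 0.419 = 159.32

159.32 m^2


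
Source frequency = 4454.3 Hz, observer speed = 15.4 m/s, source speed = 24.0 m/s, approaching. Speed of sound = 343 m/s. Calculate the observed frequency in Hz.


Given values:
  f_s = 4454.3 Hz, v_o = 15.4 m/s, v_s = 24.0 m/s
  Direction: approaching
Formula: f_o = f_s * (c + v_o) / (c - v_s)
Numerator: c + v_o = 343 + 15.4 = 358.4
Denominator: c - v_s = 343 - 24.0 = 319.0
f_o = 4454.3 * 358.4 / 319.0 = 5004.45

5004.45 Hz


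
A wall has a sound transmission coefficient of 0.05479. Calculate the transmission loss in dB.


Given values:
  tau = 0.05479
Formula: TL = 10 * log10(1 / tau)
Compute 1 / tau = 1 / 0.05479 = 18.2515
Compute log10(18.2515) = 1.261299
TL = 10 * 1.261299 = 12.61

12.61 dB


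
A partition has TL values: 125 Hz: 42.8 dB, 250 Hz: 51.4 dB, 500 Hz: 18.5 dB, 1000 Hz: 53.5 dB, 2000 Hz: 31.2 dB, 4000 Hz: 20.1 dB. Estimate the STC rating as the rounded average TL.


Given TL values at each frequency:
  125 Hz: 42.8 dB
  250 Hz: 51.4 dB
  500 Hz: 18.5 dB
  1000 Hz: 53.5 dB
  2000 Hz: 31.2 dB
  4000 Hz: 20.1 dB
Formula: STC ~ round(average of TL values)
Sum = 42.8 + 51.4 + 18.5 + 53.5 + 31.2 + 20.1 = 217.5
Average = 217.5 / 6 = 36.25
Rounded: 36

36


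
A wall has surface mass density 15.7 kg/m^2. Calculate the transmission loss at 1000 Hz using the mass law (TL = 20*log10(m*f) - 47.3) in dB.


Given values:
  m = 15.7 kg/m^2, f = 1000 Hz
Formula: TL = 20 * log10(m * f) - 47.3
Compute m * f = 15.7 * 1000 = 15700.0
Compute log10(15700.0) = 4.1959
Compute 20 * 4.1959 = 83.918
TL = 83.918 - 47.3 = 36.62

36.62 dB


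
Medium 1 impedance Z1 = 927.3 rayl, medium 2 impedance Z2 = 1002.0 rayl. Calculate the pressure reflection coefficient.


Given values:
  Z1 = 927.3 rayl, Z2 = 1002.0 rayl
Formula: R = (Z2 - Z1) / (Z2 + Z1)
Numerator: Z2 - Z1 = 1002.0 - 927.3 = 74.7
Denominator: Z2 + Z1 = 1002.0 + 927.3 = 1929.3
R = 74.7 / 1929.3 = 0.0387

0.0387


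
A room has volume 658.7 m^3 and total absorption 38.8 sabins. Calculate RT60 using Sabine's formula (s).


Given values:
  V = 658.7 m^3
  A = 38.8 sabins
Formula: RT60 = 0.161 * V / A
Numerator: 0.161 * 658.7 = 106.0507
RT60 = 106.0507 / 38.8 = 2.733

2.733 s


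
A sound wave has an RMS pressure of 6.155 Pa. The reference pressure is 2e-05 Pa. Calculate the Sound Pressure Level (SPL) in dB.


Given values:
  p = 6.155 Pa
  p_ref = 2e-05 Pa
Formula: SPL = 20 * log10(p / p_ref)
Compute ratio: p / p_ref = 6.155 / 2e-05 = 307750
Compute log10: log10(307750) = 5.488198
Multiply: SPL = 20 * 5.488198 = 109.76

109.76 dB


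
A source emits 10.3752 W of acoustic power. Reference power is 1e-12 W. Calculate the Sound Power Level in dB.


Given values:
  W = 10.3752 W
  W_ref = 1e-12 W
Formula: SWL = 10 * log10(W / W_ref)
Compute ratio: W / W_ref = 10375200000000
Compute log10: log10(10375200000000) = 13.015996
Multiply: SWL = 10 * 13.015996 = 130.16

130.16 dB


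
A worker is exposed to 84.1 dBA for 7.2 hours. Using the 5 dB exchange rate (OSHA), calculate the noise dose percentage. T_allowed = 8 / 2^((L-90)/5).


Given values:
  L = 84.1 dBA, T = 7.2 hours
Formula: T_allowed = 8 / 2^((L - 90) / 5)
Compute exponent: (84.1 - 90) / 5 = -1.18
Compute 2^(-1.18) = 0.441351
T_allowed = 8 / 0.441351 = 18.126163 hours
Dose = (T / T_allowed) * 100
Dose = (7.2 / 18.126163) * 100 = 39.72

39.72 %


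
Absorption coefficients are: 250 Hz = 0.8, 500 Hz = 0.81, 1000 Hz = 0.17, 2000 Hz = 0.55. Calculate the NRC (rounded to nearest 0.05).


Given values:
  a_250 = 0.8, a_500 = 0.81
  a_1000 = 0.17, a_2000 = 0.55
Formula: NRC = (a250 + a500 + a1000 + a2000) / 4
Sum = 0.8 + 0.81 + 0.17 + 0.55 = 2.33
NRC = 2.33 / 4 = 0.5825
Rounded to nearest 0.05: 0.6

0.6


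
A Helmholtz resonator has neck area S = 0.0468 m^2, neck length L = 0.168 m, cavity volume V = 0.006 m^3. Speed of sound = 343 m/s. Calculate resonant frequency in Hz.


Given values:
  S = 0.0468 m^2, L = 0.168 m, V = 0.006 m^3, c = 343 m/s
Formula: f = (c / (2*pi)) * sqrt(S / (V * L))
Compute V * L = 0.006 * 0.168 = 0.001008
Compute S / (V * L) = 0.0468 / 0.001008 = 46.4286
Compute sqrt(46.4286) = 6.813854
Compute c / (2*pi) = 343 / 6.283185 = 54.590148
f = 54.590148 * 6.813854 = 371.97

371.97 Hz


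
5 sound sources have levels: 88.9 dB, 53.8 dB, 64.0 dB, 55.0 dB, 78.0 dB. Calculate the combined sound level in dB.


Formula: L_total = 10 * log10( sum(10^(Li/10)) )
  Source 1: 10^(88.9/10) = 776247116.6287
  Source 2: 10^(53.8/10) = 239883.2919
  Source 3: 10^(64.0/10) = 2511886.4315
  Source 4: 10^(55.0/10) = 316227.766
  Source 5: 10^(78.0/10) = 63095734.448
Sum of linear values = 842410848.5661
L_total = 10 * log10(842410848.5661) = 89.26

89.26 dB


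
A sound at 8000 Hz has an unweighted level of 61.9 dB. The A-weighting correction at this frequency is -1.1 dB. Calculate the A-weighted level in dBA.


Given values:
  SPL = 61.9 dB
  A-weighting at 8000 Hz = -1.1 dB
Formula: L_A = SPL + A_weight
L_A = 61.9 + (-1.1)
L_A = 60.8

60.8 dBA


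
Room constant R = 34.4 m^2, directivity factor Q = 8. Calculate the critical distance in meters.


Given values:
  R = 34.4 m^2, Q = 8
Formula: d_c = 0.141 * sqrt(Q * R)
Compute Q * R = 8 * 34.4 = 275.2
Compute sqrt(275.2) = 16.5892
d_c = 0.141 * 16.5892 = 2.339

2.339 m


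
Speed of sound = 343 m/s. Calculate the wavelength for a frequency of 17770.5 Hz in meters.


Given values:
  c = 343 m/s, f = 17770.5 Hz
Formula: lambda = c / f
lambda = 343 / 17770.5
lambda = 0.0193

0.0193 m


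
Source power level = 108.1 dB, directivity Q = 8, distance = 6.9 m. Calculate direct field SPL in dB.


Given values:
  Lw = 108.1 dB, Q = 8, r = 6.9 m
Formula: SPL = Lw + 10 * log10(Q / (4 * pi * r^2))
Compute 4 * pi * r^2 = 4 * pi * 6.9^2 = 598.2849
Compute Q / denom = 8 / 598.2849 = 0.01337156
Compute 10 * log10(0.01337156) = -18.7382
SPL = 108.1 + (-18.7382) = 89.36

89.36 dB


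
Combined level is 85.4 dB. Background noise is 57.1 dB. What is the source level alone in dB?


Given values:
  L_total = 85.4 dB, L_bg = 57.1 dB
Formula: L_source = 10 * log10(10^(L_total/10) - 10^(L_bg/10))
Convert to linear:
  10^(85.4/10) = 346736850.4525
  10^(57.1/10) = 512861.384
Difference: 346736850.4525 - 512861.384 = 346223989.0685
L_source = 10 * log10(346223989.0685) = 85.39

85.39 dB


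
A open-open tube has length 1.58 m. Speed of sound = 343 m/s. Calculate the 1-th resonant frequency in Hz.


Given values:
  Tube type: open-open, L = 1.58 m, c = 343 m/s, n = 1
Formula: f_n = n * c / (2 * L)
Compute 2 * L = 2 * 1.58 = 3.16
f = 1 * 343 / 3.16
f = 108.54

108.54 Hz


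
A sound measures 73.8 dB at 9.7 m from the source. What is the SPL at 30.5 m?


Given values:
  SPL1 = 73.8 dB, r1 = 9.7 m, r2 = 30.5 m
Formula: SPL2 = SPL1 - 20 * log10(r2 / r1)
Compute ratio: r2 / r1 = 30.5 / 9.7 = 3.1443
Compute log10: log10(3.1443) = 0.497524
Compute drop: 20 * 0.497524 = 9.9505
SPL2 = 73.8 - 9.9505 = 63.85

63.85 dB


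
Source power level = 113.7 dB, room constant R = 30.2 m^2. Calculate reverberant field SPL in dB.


Given values:
  Lw = 113.7 dB, R = 30.2 m^2
Formula: SPL = Lw + 10 * log10(4 / R)
Compute 4 / R = 4 / 30.2 = 0.13245
Compute 10 * log10(0.13245) = -8.7795
SPL = 113.7 + (-8.7795) = 104.92

104.92 dB


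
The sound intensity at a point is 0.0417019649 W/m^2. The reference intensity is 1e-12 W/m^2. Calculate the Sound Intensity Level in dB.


Given values:
  I = 0.0417019649 W/m^2
  I_ref = 1e-12 W/m^2
Formula: SIL = 10 * log10(I / I_ref)
Compute ratio: I / I_ref = 41701964900
Compute log10: log10(41701964900) = 10.620157
Multiply: SIL = 10 * 10.620157 = 106.2

106.2 dB


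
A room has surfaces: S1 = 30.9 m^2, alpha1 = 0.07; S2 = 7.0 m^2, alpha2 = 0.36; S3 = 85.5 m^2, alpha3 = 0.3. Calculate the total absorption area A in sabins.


Given surfaces:
  Surface 1: 30.9 * 0.07 = 2.163
  Surface 2: 7.0 * 0.36 = 2.52
  Surface 3: 85.5 * 0.3 = 25.65
Formula: A = sum(Si * alpha_i)
A = 2.163 + 2.52 + 25.65
A = 30.33

30.33 sabins


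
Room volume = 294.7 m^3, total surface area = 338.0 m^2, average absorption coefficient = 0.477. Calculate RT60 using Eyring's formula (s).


Given values:
  V = 294.7 m^3, S = 338.0 m^2, alpha = 0.477
Formula: RT60 = 0.161 * V / (-S * ln(1 - alpha))
Compute ln(1 - 0.477) = ln(0.523) = -0.648174
Denominator: -338.0 * -0.648174 = 219.0828
Numerator: 0.161 * 294.7 = 47.4467
RT60 = 47.4467 / 219.0828 = 0.217

0.217 s


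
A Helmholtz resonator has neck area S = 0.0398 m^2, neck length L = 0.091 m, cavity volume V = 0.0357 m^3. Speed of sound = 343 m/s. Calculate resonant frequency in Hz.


Given values:
  S = 0.0398 m^2, L = 0.091 m, V = 0.0357 m^3, c = 343 m/s
Formula: f = (c / (2*pi)) * sqrt(S / (V * L))
Compute V * L = 0.0357 * 0.091 = 0.0032487
Compute S / (V * L) = 0.0398 / 0.0032487 = 12.2511
Compute sqrt(12.2511) = 3.500157
Compute c / (2*pi) = 343 / 6.283185 = 54.590148
f = 54.590148 * 3.500157 = 191.07

191.07 Hz


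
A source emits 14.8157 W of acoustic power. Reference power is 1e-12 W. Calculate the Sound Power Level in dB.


Given values:
  W = 14.8157 W
  W_ref = 1e-12 W
Formula: SWL = 10 * log10(W / W_ref)
Compute ratio: W / W_ref = 14815700000000
Compute log10: log10(14815700000000) = 13.170722
Multiply: SWL = 10 * 13.170722 = 131.71

131.71 dB


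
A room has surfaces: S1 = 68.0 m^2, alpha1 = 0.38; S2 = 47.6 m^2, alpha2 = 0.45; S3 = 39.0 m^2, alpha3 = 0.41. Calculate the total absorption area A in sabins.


Given surfaces:
  Surface 1: 68.0 * 0.38 = 25.84
  Surface 2: 47.6 * 0.45 = 21.42
  Surface 3: 39.0 * 0.41 = 15.99
Formula: A = sum(Si * alpha_i)
A = 25.84 + 21.42 + 15.99
A = 63.25

63.25 sabins


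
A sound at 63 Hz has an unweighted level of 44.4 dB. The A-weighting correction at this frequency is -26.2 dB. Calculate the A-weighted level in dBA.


Given values:
  SPL = 44.4 dB
  A-weighting at 63 Hz = -26.2 dB
Formula: L_A = SPL + A_weight
L_A = 44.4 + (-26.2)
L_A = 18.2

18.2 dBA


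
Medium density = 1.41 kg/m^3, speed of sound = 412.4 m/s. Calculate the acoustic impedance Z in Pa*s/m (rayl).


Given values:
  rho = 1.41 kg/m^3
  c = 412.4 m/s
Formula: Z = rho * c
Z = 1.41 * 412.4
Z = 581.48

581.48 rayl


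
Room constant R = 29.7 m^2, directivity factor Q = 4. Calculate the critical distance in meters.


Given values:
  R = 29.7 m^2, Q = 4
Formula: d_c = 0.141 * sqrt(Q * R)
Compute Q * R = 4 * 29.7 = 118.8
Compute sqrt(118.8) = 10.8995
d_c = 0.141 * 10.8995 = 1.537

1.537 m


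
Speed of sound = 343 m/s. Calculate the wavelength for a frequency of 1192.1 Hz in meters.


Given values:
  c = 343 m/s, f = 1192.1 Hz
Formula: lambda = c / f
lambda = 343 / 1192.1
lambda = 0.2877

0.2877 m


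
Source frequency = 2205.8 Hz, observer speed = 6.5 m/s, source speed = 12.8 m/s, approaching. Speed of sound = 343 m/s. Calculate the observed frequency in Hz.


Given values:
  f_s = 2205.8 Hz, v_o = 6.5 m/s, v_s = 12.8 m/s
  Direction: approaching
Formula: f_o = f_s * (c + v_o) / (c - v_s)
Numerator: c + v_o = 343 + 6.5 = 349.5
Denominator: c - v_s = 343 - 12.8 = 330.2
f_o = 2205.8 * 349.5 / 330.2 = 2334.73

2334.73 Hz


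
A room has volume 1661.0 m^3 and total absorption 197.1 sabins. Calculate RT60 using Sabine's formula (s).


Given values:
  V = 1661.0 m^3
  A = 197.1 sabins
Formula: RT60 = 0.161 * V / A
Numerator: 0.161 * 1661.0 = 267.421
RT60 = 267.421 / 197.1 = 1.357

1.357 s


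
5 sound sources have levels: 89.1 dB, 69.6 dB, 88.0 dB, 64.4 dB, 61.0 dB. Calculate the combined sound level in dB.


Formula: L_total = 10 * log10( sum(10^(Li/10)) )
  Source 1: 10^(89.1/10) = 812830516.1641
  Source 2: 10^(69.6/10) = 9120108.3936
  Source 3: 10^(88.0/10) = 630957344.4802
  Source 4: 10^(64.4/10) = 2754228.7033
  Source 5: 10^(61.0/10) = 1258925.4118
Sum of linear values = 1456921123.153
L_total = 10 * log10(1456921123.153) = 91.63

91.63 dB


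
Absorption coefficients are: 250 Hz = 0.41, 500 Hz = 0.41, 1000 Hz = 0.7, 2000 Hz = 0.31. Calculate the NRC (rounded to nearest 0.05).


Given values:
  a_250 = 0.41, a_500 = 0.41
  a_1000 = 0.7, a_2000 = 0.31
Formula: NRC = (a250 + a500 + a1000 + a2000) / 4
Sum = 0.41 + 0.41 + 0.7 + 0.31 = 1.83
NRC = 1.83 / 4 = 0.4575
Rounded to nearest 0.05: 0.45

0.45


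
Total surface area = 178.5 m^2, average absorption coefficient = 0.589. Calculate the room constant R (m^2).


Given values:
  S = 178.5 m^2, alpha = 0.589
Formula: R = S * alpha / (1 - alpha)
Numerator: 178.5 * 0.589 = 105.1365
Denominator: 1 - 0.589 = 0.411
R = 105.1365 / 0.411 = 255.81

255.81 m^2


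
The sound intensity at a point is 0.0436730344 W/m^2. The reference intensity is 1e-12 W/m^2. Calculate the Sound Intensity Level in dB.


Given values:
  I = 0.0436730344 W/m^2
  I_ref = 1e-12 W/m^2
Formula: SIL = 10 * log10(I / I_ref)
Compute ratio: I / I_ref = 43673034400
Compute log10: log10(43673034400) = 10.640213
Multiply: SIL = 10 * 10.640213 = 106.4

106.4 dB


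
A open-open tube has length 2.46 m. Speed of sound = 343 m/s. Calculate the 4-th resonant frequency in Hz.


Given values:
  Tube type: open-open, L = 2.46 m, c = 343 m/s, n = 4
Formula: f_n = n * c / (2 * L)
Compute 2 * L = 2 * 2.46 = 4.92
f = 4 * 343 / 4.92
f = 278.86

278.86 Hz


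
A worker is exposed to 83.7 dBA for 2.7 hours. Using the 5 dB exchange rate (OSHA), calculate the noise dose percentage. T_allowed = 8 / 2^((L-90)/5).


Given values:
  L = 83.7 dBA, T = 2.7 hours
Formula: T_allowed = 8 / 2^((L - 90) / 5)
Compute exponent: (83.7 - 90) / 5 = -1.26
Compute 2^(-1.26) = 0.417544
T_allowed = 8 / 0.417544 = 19.159657 hours
Dose = (T / T_allowed) * 100
Dose = (2.7 / 19.159657) * 100 = 14.09

14.09 %


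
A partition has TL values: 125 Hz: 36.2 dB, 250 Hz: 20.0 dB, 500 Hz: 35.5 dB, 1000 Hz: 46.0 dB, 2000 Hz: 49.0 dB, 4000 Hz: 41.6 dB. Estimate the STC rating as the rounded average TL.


Given TL values at each frequency:
  125 Hz: 36.2 dB
  250 Hz: 20.0 dB
  500 Hz: 35.5 dB
  1000 Hz: 46.0 dB
  2000 Hz: 49.0 dB
  4000 Hz: 41.6 dB
Formula: STC ~ round(average of TL values)
Sum = 36.2 + 20.0 + 35.5 + 46.0 + 49.0 + 41.6 = 228.3
Average = 228.3 / 6 = 38.05
Rounded: 38

38


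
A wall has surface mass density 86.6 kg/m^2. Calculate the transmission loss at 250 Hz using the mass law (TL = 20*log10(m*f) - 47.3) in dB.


Given values:
  m = 86.6 kg/m^2, f = 250 Hz
Formula: TL = 20 * log10(m * f) - 47.3
Compute m * f = 86.6 * 250 = 21650.0
Compute log10(21650.0) = 4.335458
Compute 20 * 4.335458 = 86.7092
TL = 86.7092 - 47.3 = 39.41

39.41 dB


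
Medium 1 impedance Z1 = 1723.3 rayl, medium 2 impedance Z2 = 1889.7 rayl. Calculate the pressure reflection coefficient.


Given values:
  Z1 = 1723.3 rayl, Z2 = 1889.7 rayl
Formula: R = (Z2 - Z1) / (Z2 + Z1)
Numerator: Z2 - Z1 = 1889.7 - 1723.3 = 166.4
Denominator: Z2 + Z1 = 1889.7 + 1723.3 = 3613.0
R = 166.4 / 3613.0 = 0.0461

0.0461


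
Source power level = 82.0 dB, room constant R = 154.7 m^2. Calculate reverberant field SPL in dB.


Given values:
  Lw = 82.0 dB, R = 154.7 m^2
Formula: SPL = Lw + 10 * log10(4 / R)
Compute 4 / R = 4 / 154.7 = 0.025856
Compute 10 * log10(0.025856) = -15.8744
SPL = 82.0 + (-15.8744) = 66.13

66.13 dB


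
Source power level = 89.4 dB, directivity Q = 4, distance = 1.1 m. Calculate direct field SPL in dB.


Given values:
  Lw = 89.4 dB, Q = 4, r = 1.1 m
Formula: SPL = Lw + 10 * log10(Q / (4 * pi * r^2))
Compute 4 * pi * r^2 = 4 * pi * 1.1^2 = 15.2053
Compute Q / denom = 4 / 15.2053 = 0.26306617
Compute 10 * log10(0.26306617) = -5.7993
SPL = 89.4 + (-5.7993) = 83.6

83.6 dB


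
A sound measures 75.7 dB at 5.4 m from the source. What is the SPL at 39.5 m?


Given values:
  SPL1 = 75.7 dB, r1 = 5.4 m, r2 = 39.5 m
Formula: SPL2 = SPL1 - 20 * log10(r2 / r1)
Compute ratio: r2 / r1 = 39.5 / 5.4 = 7.3148
Compute log10: log10(7.3148) = 0.864202
Compute drop: 20 * 0.864202 = 17.284
SPL2 = 75.7 - 17.284 = 58.42

58.42 dB


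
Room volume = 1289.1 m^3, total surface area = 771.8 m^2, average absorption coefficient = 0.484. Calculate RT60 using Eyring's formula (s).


Given values:
  V = 1289.1 m^3, S = 771.8 m^2, alpha = 0.484
Formula: RT60 = 0.161 * V / (-S * ln(1 - alpha))
Compute ln(1 - 0.484) = ln(0.516) = -0.661649
Denominator: -771.8 * -0.661649 = 510.6607
Numerator: 0.161 * 1289.1 = 207.5451
RT60 = 207.5451 / 510.6607 = 0.406

0.406 s


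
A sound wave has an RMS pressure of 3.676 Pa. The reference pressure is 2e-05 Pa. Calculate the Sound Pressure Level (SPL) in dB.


Given values:
  p = 3.676 Pa
  p_ref = 2e-05 Pa
Formula: SPL = 20 * log10(p / p_ref)
Compute ratio: p / p_ref = 3.676 / 2e-05 = 183800
Compute log10: log10(183800) = 5.264346
Multiply: SPL = 20 * 5.264346 = 105.29

105.29 dB


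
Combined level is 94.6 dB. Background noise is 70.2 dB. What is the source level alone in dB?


Given values:
  L_total = 94.6 dB, L_bg = 70.2 dB
Formula: L_source = 10 * log10(10^(L_total/10) - 10^(L_bg/10))
Convert to linear:
  10^(94.6/10) = 2884031503.1266
  10^(70.2/10) = 10471285.4805
Difference: 2884031503.1266 - 10471285.4805 = 2873560217.6461
L_source = 10 * log10(2873560217.6461) = 94.58

94.58 dB


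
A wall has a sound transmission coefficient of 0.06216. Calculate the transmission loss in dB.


Given values:
  tau = 0.06216
Formula: TL = 10 * log10(1 / tau)
Compute 1 / tau = 1 / 0.06216 = 16.0875
Compute log10(16.0875) = 1.206489
TL = 10 * 1.206489 = 12.06

12.06 dB


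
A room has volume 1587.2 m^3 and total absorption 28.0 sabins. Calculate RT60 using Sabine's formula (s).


Given values:
  V = 1587.2 m^3
  A = 28.0 sabins
Formula: RT60 = 0.161 * V / A
Numerator: 0.161 * 1587.2 = 255.5392
RT60 = 255.5392 / 28.0 = 9.126

9.126 s


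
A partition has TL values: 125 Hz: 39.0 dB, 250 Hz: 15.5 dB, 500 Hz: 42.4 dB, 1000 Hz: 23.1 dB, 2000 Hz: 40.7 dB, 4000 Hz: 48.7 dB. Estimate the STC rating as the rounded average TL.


Given TL values at each frequency:
  125 Hz: 39.0 dB
  250 Hz: 15.5 dB
  500 Hz: 42.4 dB
  1000 Hz: 23.1 dB
  2000 Hz: 40.7 dB
  4000 Hz: 48.7 dB
Formula: STC ~ round(average of TL values)
Sum = 39.0 + 15.5 + 42.4 + 23.1 + 40.7 + 48.7 = 209.4
Average = 209.4 / 6 = 34.9
Rounded: 35

35


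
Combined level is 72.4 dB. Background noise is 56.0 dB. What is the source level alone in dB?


Given values:
  L_total = 72.4 dB, L_bg = 56.0 dB
Formula: L_source = 10 * log10(10^(L_total/10) - 10^(L_bg/10))
Convert to linear:
  10^(72.4/10) = 17378008.2875
  10^(56.0/10) = 398107.1706
Difference: 17378008.2875 - 398107.1706 = 16979901.1169
L_source = 10 * log10(16979901.1169) = 72.3

72.3 dB


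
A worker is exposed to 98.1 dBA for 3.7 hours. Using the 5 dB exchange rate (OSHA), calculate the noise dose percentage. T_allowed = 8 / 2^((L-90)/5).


Given values:
  L = 98.1 dBA, T = 3.7 hours
Formula: T_allowed = 8 / 2^((L - 90) / 5)
Compute exponent: (98.1 - 90) / 5 = 1.62
Compute 2^(1.62) = 3.07375
T_allowed = 8 / 3.07375 = 2.602684 hours
Dose = (T / T_allowed) * 100
Dose = (3.7 / 2.602684) * 100 = 142.16

142.16 %


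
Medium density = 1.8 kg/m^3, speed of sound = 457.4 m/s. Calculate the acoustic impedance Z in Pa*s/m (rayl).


Given values:
  rho = 1.8 kg/m^3
  c = 457.4 m/s
Formula: Z = rho * c
Z = 1.8 * 457.4
Z = 823.32

823.32 rayl


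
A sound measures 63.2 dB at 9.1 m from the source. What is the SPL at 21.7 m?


Given values:
  SPL1 = 63.2 dB, r1 = 9.1 m, r2 = 21.7 m
Formula: SPL2 = SPL1 - 20 * log10(r2 / r1)
Compute ratio: r2 / r1 = 21.7 / 9.1 = 2.3846
Compute log10: log10(2.3846) = 0.377416
Compute drop: 20 * 0.377416 = 7.5483
SPL2 = 63.2 - 7.5483 = 55.65

55.65 dB


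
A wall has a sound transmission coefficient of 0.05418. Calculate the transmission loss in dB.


Given values:
  tau = 0.05418
Formula: TL = 10 * log10(1 / tau)
Compute 1 / tau = 1 / 0.05418 = 18.457
Compute log10(18.457) = 1.266161
TL = 10 * 1.266161 = 12.66

12.66 dB


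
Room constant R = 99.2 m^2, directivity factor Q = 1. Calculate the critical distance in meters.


Given values:
  R = 99.2 m^2, Q = 1
Formula: d_c = 0.141 * sqrt(Q * R)
Compute Q * R = 1 * 99.2 = 99.2
Compute sqrt(99.2) = 9.9599
d_c = 0.141 * 9.9599 = 1.404

1.404 m


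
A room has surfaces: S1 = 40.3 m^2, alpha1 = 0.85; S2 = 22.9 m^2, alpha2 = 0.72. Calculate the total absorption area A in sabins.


Given surfaces:
  Surface 1: 40.3 * 0.85 = 34.255
  Surface 2: 22.9 * 0.72 = 16.488
Formula: A = sum(Si * alpha_i)
A = 34.255 + 16.488
A = 50.74

50.74 sabins


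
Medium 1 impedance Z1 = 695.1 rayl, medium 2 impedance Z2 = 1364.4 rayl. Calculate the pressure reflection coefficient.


Given values:
  Z1 = 695.1 rayl, Z2 = 1364.4 rayl
Formula: R = (Z2 - Z1) / (Z2 + Z1)
Numerator: Z2 - Z1 = 1364.4 - 695.1 = 669.3
Denominator: Z2 + Z1 = 1364.4 + 695.1 = 2059.5
R = 669.3 / 2059.5 = 0.325

0.325


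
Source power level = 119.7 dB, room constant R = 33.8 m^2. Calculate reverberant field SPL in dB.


Given values:
  Lw = 119.7 dB, R = 33.8 m^2
Formula: SPL = Lw + 10 * log10(4 / R)
Compute 4 / R = 4 / 33.8 = 0.118343
Compute 10 * log10(0.118343) = -9.2686
SPL = 119.7 + (-9.2686) = 110.43

110.43 dB


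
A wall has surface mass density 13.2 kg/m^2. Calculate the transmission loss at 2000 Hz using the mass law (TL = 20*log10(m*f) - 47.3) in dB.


Given values:
  m = 13.2 kg/m^2, f = 2000 Hz
Formula: TL = 20 * log10(m * f) - 47.3
Compute m * f = 13.2 * 2000 = 26400.0
Compute log10(26400.0) = 4.421604
Compute 20 * 4.421604 = 88.4321
TL = 88.4321 - 47.3 = 41.13

41.13 dB


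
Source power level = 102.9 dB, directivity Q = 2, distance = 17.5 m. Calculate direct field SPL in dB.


Given values:
  Lw = 102.9 dB, Q = 2, r = 17.5 m
Formula: SPL = Lw + 10 * log10(Q / (4 * pi * r^2))
Compute 4 * pi * r^2 = 4 * pi * 17.5^2 = 3848.451
Compute Q / denom = 2 / 3848.451 = 0.00051969
Compute 10 * log10(0.00051969) = -32.8426
SPL = 102.9 + (-32.8426) = 70.06

70.06 dB


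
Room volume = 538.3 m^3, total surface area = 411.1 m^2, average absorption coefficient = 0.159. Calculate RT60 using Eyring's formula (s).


Given values:
  V = 538.3 m^3, S = 411.1 m^2, alpha = 0.159
Formula: RT60 = 0.161 * V / (-S * ln(1 - alpha))
Compute ln(1 - 0.159) = ln(0.841) = -0.173164
Denominator: -411.1 * -0.173164 = 71.1877
Numerator: 0.161 * 538.3 = 86.6663
RT60 = 86.6663 / 71.1877 = 1.217

1.217 s
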